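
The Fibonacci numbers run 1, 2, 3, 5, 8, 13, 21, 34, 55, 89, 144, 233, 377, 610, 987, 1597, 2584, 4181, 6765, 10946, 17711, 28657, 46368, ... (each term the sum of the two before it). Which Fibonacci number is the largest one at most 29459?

28657 ≤ 29459 < 46368, so the largest Fibonacci number not exceeding 29459 is 28657.

28657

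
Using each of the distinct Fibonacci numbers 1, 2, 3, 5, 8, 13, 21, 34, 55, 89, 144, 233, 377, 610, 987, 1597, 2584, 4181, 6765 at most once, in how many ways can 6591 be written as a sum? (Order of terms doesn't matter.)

20

6591 = 4181+1597+610+144+55+3+1 = 4181+1597+610+144+34+21+3+1 = 4181+1597+377+233+144+55+3+1 = 4181+1597+610+144+34+13+8+3+1 = 4181+1597+610+89+55+34+21+3+1 = … (15 more), for 20 in all.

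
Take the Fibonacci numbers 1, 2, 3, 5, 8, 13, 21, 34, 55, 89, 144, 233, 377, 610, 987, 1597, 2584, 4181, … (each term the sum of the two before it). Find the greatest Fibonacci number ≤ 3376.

2584 ≤ 3376 < 4181, so the largest Fibonacci number not exceeding 3376 is 2584.

2584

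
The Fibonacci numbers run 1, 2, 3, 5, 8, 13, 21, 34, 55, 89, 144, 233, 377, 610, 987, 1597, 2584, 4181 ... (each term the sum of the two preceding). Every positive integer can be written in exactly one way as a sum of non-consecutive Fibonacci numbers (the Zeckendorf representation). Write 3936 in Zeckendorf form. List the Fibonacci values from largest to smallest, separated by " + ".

2584 + 987 + 233 + 89 + 34 + 8 + 1

Repeatedly subtract the largest Fibonacci number that fits:
largest Fibonacci ≤ 3936 is 2584; 3936 − 2584 = 1352
largest Fibonacci ≤ 1352 is 987; 1352 − 987 = 365
largest Fibonacci ≤ 365 is 233; 365 − 233 = 132
largest Fibonacci ≤ 132 is 89; 132 − 89 = 43
largest Fibonacci ≤ 43 is 34; 43 − 34 = 9
largest Fibonacci ≤ 9 is 8; 9 − 8 = 1
largest Fibonacci ≤ 1 is 1; 1 − 1 = 0
So 3936 = 2584 + 987 + 233 + 89 + 34 + 8 + 1, with no two terms consecutive in the sequence.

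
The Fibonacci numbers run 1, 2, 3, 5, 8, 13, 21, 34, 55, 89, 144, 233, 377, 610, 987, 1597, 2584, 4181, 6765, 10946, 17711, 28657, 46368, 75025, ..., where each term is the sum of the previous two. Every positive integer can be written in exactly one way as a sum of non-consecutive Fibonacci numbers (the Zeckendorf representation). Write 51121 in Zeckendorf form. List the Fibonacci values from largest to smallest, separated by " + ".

subtract 46368 from 51121: 4753 remains
subtract 4181 from 4753: 572 remains
subtract 377 from 572: 195 remains
subtract 144 from 195: 51 remains
subtract 34 from 51: 17 remains
subtract 13 from 17: 4 remains
subtract 3 from 4: 1 remains
subtract 1 from 1: 0 remains
So 51121 = 46368 + 4181 + 377 + 144 + 34 + 13 + 3 + 1, with no two terms consecutive in the sequence.

46368 + 4181 + 377 + 144 + 34 + 13 + 3 + 1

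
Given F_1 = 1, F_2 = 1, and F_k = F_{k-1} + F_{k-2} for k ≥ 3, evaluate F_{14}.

Iterating the recurrence up to F_{6} = 8 and F_{5} = 5:
F_{7} = F_{6} + F_{5} = 8 + 5 = 13
F_{8} = F_{7} + F_{6} = 13 + 8 = 21
F_{9} = F_{8} + F_{7} = 21 + 13 = 34
F_{10} = F_{9} + F_{8} = 34 + 21 = 55
F_{11} = F_{10} + F_{9} = 55 + 34 = 89
F_{12} = F_{11} + F_{10} = 89 + 55 = 144
F_{13} = F_{12} + F_{11} = 144 + 89 = 233
F_{14} = F_{13} + F_{12} = 233 + 144 = 377

377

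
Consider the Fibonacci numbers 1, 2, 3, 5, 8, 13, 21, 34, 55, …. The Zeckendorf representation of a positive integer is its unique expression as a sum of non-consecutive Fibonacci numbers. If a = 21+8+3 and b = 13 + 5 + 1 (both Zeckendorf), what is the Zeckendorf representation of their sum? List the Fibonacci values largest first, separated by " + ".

34 + 13 + 3 + 1

The two numbers are 32 and 19, so their sum is 51.
Greedily peel off the largest Fibonacci term at each step:
subtract 34 from 51: 17 remains
subtract 13 from 17: 4 remains
subtract 3 from 4: 1 remains
subtract 1 from 1: 0 remains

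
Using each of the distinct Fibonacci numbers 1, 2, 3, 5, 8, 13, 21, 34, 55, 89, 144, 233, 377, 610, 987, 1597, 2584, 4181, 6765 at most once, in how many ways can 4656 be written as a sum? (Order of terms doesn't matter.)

Each representation comes from the Zeckendorf form by replacing some F_k with F_{k−1} + F_{k−2} where possible.
4656 = 4181+377+89+8+1 = 4181+377+89+5+3+1 = 4181+377+55+34+8+1 = 4181+233+144+89+8+1 = … (32 more), for 36 in all.

36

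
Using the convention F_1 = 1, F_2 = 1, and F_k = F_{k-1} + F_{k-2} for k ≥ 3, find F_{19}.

Iterating the recurrence up to F_{13} = 233 and F_{12} = 144:
F_{14} = F_{13} + F_{12} = 233 + 144 = 377
F_{15} = F_{14} + F_{13} = 377 + 233 = 610
F_{16} = F_{15} + F_{14} = 610 + 377 = 987
F_{17} = F_{16} + F_{15} = 987 + 610 = 1597
F_{18} = F_{17} + F_{16} = 1597 + 987 = 2584
F_{19} = F_{18} + F_{17} = 2584 + 1597 = 4181

4181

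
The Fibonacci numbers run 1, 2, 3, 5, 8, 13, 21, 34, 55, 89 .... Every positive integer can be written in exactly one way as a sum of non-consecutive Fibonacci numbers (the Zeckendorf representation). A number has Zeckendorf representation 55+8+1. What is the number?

55+8+1 = 64.

64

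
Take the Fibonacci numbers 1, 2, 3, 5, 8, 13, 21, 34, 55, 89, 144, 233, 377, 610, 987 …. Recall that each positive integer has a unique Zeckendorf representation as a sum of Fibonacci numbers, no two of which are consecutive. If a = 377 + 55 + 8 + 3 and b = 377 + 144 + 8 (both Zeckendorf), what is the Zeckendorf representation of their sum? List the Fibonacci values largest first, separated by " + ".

610 + 233 + 89 + 34 + 5 + 1

The two numbers are 443 and 529, so their sum is 972.
Greedily peel off the largest Fibonacci term at each step:
972 − 610 = 362
362 − 233 = 129
129 − 89 = 40
40 − 34 = 6
6 − 5 = 1
1 − 1 = 0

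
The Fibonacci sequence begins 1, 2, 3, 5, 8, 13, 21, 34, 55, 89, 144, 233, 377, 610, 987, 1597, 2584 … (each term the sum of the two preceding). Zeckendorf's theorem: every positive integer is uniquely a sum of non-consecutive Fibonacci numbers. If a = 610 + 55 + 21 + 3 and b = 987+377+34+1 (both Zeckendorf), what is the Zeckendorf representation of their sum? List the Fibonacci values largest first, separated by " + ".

The two numbers are 689 and 1399, so their sum is 2088.
Repeatedly subtract the largest Fibonacci number that fits:
2088: greatest Fibonacci not exceeding it is 1597, leaving 491
491: greatest Fibonacci not exceeding it is 377, leaving 114
114: greatest Fibonacci not exceeding it is 89, leaving 25
25: greatest Fibonacci not exceeding it is 21, leaving 4
4: greatest Fibonacci not exceeding it is 3, leaving 1
1: greatest Fibonacci not exceeding it is 1, leaving 0

1597 + 377 + 89 + 21 + 3 + 1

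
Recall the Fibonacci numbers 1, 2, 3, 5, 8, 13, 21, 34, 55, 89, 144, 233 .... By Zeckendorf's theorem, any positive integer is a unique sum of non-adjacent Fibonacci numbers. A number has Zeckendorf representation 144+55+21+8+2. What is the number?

230

144+55+21+8+2 = 230.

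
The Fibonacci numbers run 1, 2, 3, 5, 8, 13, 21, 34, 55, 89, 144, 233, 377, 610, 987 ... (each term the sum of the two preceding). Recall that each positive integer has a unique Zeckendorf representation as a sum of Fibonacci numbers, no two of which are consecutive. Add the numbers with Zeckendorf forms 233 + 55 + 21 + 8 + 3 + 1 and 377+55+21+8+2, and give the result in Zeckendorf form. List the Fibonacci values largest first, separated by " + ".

The two numbers are 321 and 463, so their sum is 784.
subtract 610 from 784: 174 remains
subtract 144 from 174: 30 remains
subtract 21 from 30: 9 remains
subtract 8 from 9: 1 remains
subtract 1 from 1: 0 remains

610 + 144 + 21 + 8 + 1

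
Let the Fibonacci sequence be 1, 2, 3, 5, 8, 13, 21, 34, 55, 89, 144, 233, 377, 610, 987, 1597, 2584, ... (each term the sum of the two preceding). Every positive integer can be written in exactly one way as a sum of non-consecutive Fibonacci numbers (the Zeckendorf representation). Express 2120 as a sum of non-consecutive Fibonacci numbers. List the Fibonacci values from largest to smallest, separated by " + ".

1597 + 377 + 144 + 2

1597 ≤ 2120 < 2584, so take 1597; remainder 523
377 ≤ 523 < 610, so take 377; remainder 146
144 ≤ 146 < 233, so take 144; remainder 2
2 ≤ 2 < 3, so take 2; remainder 0
So 2120 = 1597 + 377 + 144 + 2, with no two terms consecutive in the sequence.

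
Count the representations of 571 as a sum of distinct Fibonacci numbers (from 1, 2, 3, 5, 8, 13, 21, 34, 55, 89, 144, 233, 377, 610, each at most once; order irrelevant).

571 = 377+144+34+13+3 = 377+144+34+13+2+1 = 377+144+34+8+5+3 = 377+89+55+34+13+3 = 377+144+34+8+5+2+1 = … (13 more), for 18 in all.

18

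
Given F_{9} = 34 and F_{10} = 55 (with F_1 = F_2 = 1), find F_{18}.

By the doubling identity F_{2k} = F_k(2F_{k+1} − F_k): F_{18} = 34·(2·55 − 34) = 34·76 = 2584.

2584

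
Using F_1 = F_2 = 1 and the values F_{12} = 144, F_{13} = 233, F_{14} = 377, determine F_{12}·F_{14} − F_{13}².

144·377 − 233² = 54288 − 54289 = -1. (Cassini's identity: F_{k−1}F_{k+1} − F_k² = (−1)^k.)

-1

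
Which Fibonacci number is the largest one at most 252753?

196418 ≤ 252753 < 317811, so the largest Fibonacci number not exceeding 252753 is 196418.

196418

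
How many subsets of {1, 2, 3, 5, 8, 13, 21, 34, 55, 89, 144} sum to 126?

Starting from the Zeckendorf form and repeatedly splitting a term F_k into F_{k−1} + F_{k−2} (when neither is already used) reaches every representation.
126 = 89+34+3 = 89+34+2+1 = 89+21+13+3 = 89+21+13+2+1 = … (6 more), for 10 in all.

10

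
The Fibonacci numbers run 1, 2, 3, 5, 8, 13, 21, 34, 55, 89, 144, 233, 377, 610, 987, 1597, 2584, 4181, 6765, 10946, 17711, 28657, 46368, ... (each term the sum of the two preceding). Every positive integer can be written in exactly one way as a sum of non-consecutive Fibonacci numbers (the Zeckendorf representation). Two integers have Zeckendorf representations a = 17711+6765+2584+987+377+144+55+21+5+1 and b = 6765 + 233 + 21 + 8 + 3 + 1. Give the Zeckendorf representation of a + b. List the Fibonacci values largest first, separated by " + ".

28657 + 6765 + 233 + 21 + 5

The two numbers are 28650 and 7031, so their sum is 35681.
Greedy algorithm:
subtract 28657 from 35681: 7024 remains
subtract 6765 from 7024: 259 remains
subtract 233 from 259: 26 remains
subtract 21 from 26: 5 remains
subtract 5 from 5: 0 remains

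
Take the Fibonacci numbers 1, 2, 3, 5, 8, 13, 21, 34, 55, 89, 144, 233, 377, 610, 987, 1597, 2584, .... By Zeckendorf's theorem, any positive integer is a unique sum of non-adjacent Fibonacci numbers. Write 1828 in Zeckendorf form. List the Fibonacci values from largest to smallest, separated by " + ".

largest Fibonacci ≤ 1828 is 1597; 1828 − 1597 = 231
largest Fibonacci ≤ 231 is 144; 231 − 144 = 87
largest Fibonacci ≤ 87 is 55; 87 − 55 = 32
largest Fibonacci ≤ 32 is 21; 32 − 21 = 11
largest Fibonacci ≤ 11 is 8; 11 − 8 = 3
largest Fibonacci ≤ 3 is 3; 3 − 3 = 0
So 1828 = 1597 + 144 + 55 + 21 + 8 + 3, with no two terms consecutive in the sequence.

1597 + 144 + 55 + 21 + 8 + 3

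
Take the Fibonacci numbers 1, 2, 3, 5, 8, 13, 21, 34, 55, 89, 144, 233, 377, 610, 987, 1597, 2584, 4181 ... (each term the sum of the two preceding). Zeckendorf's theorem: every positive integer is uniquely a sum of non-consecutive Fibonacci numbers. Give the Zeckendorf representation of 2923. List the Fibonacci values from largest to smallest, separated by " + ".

2584 + 233 + 89 + 13 + 3 + 1

Greedily peel off the largest Fibonacci term at each step:
2923 − 2584 = 339
339 − 233 = 106
106 − 89 = 17
17 − 13 = 4
4 − 3 = 1
1 − 1 = 0
So 2923 = 2584 + 233 + 89 + 13 + 3 + 1, with no two terms consecutive in the sequence.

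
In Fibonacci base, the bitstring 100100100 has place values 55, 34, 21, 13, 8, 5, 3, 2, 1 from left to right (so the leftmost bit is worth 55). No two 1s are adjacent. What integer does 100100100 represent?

Summing the place values of the 1 bits: 55 + 13 + 3 = 71.

71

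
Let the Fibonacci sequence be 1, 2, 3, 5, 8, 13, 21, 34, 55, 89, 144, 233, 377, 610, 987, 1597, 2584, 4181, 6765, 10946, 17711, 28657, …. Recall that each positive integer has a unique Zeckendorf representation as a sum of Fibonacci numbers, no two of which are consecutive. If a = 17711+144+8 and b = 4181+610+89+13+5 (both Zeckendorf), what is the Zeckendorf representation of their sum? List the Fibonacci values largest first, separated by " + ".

17711 + 4181 + 610 + 233 + 21 + 5

The two numbers are 17863 and 4898, so their sum is 22761.
Greedily peel off the largest Fibonacci term at each step:
22761 − 17711 = 5050
5050 − 4181 = 869
869 − 610 = 259
259 − 233 = 26
26 − 21 = 5
5 − 5 = 0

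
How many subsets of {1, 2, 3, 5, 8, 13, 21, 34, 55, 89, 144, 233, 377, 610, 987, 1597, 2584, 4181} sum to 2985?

49

Starting from the Zeckendorf form and repeatedly splitting a term F_k into F_{k−1} + F_{k−2} (when neither is already used) reaches every representation.
2985 = 2584+377+21+3 = 2584+377+21+2+1 = 2584+377+13+8+3 = … (46 more), for 49 in all.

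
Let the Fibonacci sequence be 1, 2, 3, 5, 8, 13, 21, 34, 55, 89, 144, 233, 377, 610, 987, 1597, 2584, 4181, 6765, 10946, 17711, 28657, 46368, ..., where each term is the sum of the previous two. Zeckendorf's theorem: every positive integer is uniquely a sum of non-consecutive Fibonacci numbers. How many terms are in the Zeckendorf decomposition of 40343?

7

40343: greatest Fibonacci not exceeding it is 28657, leaving 11686
11686: greatest Fibonacci not exceeding it is 10946, leaving 740
740: greatest Fibonacci not exceeding it is 610, leaving 130
130: greatest Fibonacci not exceeding it is 89, leaving 41
41: greatest Fibonacci not exceeding it is 34, leaving 7
7: greatest Fibonacci not exceeding it is 5, leaving 2
2: greatest Fibonacci not exceeding it is 2, leaving 0
40343 = 28657 + 10946 + 610 + 89 + 34 + 5 + 2, which has 7 terms.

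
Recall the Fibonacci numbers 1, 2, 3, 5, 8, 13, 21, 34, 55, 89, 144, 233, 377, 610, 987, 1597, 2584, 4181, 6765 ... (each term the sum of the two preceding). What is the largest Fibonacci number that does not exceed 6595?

4181 ≤ 6595 < 6765, so the largest Fibonacci number not exceeding 6595 is 4181.

4181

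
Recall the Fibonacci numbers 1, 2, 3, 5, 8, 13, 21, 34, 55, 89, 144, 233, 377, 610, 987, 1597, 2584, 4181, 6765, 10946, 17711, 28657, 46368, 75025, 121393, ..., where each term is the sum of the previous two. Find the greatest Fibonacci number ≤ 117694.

75025 ≤ 117694 < 121393, so the largest Fibonacci number not exceeding 117694 is 75025.

75025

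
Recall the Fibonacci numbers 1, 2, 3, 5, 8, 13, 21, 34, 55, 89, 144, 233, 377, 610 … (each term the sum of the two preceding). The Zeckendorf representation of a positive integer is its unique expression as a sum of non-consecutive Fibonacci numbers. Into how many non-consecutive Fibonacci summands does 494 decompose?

Greedy algorithm:
largest Fibonacci ≤ 494 is 377; 494 − 377 = 117
largest Fibonacci ≤ 117 is 89; 117 − 89 = 28
largest Fibonacci ≤ 28 is 21; 28 − 21 = 7
largest Fibonacci ≤ 7 is 5; 7 − 5 = 2
largest Fibonacci ≤ 2 is 2; 2 − 2 = 0
494 = 377 + 89 + 21 + 5 + 2, which has 5 terms.

5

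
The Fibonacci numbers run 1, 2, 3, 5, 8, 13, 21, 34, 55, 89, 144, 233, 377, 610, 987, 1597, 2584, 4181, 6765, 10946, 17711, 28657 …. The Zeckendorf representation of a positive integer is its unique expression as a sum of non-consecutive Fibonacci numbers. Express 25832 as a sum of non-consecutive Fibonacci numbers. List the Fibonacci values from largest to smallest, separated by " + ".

Greedy algorithm:
subtract 17711 from 25832: 8121 remains
subtract 6765 from 8121: 1356 remains
subtract 987 from 1356: 369 remains
subtract 233 from 369: 136 remains
subtract 89 from 136: 47 remains
subtract 34 from 47: 13 remains
subtract 13 from 13: 0 remains
So 25832 = 17711 + 6765 + 987 + 233 + 89 + 34 + 13, with no two terms consecutive in the sequence.

17711 + 6765 + 987 + 233 + 89 + 34 + 13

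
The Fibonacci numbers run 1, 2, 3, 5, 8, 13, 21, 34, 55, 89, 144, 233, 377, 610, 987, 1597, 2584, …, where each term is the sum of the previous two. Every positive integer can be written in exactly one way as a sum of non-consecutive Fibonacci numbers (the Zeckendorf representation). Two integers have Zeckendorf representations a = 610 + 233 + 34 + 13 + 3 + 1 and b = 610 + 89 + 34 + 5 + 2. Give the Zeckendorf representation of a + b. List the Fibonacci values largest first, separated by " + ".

The two numbers are 894 and 740, so their sum is 1634.
Greedy algorithm:
subtract 1597 from 1634: 37 remains
subtract 34 from 37: 3 remains
subtract 3 from 3: 0 remains

1597 + 34 + 3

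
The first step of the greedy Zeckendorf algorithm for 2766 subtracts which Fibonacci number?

2584

2584 ≤ 2766 < 4181, so the largest Fibonacci number not exceeding 2766 is 2584.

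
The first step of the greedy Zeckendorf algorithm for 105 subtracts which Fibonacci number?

89

89 ≤ 105 < 144, so the largest Fibonacci number not exceeding 105 is 89.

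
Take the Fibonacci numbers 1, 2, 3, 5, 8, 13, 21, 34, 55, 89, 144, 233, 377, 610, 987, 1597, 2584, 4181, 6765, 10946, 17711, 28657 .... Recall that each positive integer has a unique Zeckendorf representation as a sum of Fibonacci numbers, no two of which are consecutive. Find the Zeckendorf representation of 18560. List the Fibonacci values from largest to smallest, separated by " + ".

17711 ≤ 18560 < 28657, so take 17711; remainder 849
610 ≤ 849 < 987, so take 610; remainder 239
233 ≤ 239 < 377, so take 233; remainder 6
5 ≤ 6 < 8, so take 5; remainder 1
1 ≤ 1 < 2, so take 1; remainder 0
So 18560 = 17711 + 610 + 233 + 5 + 1, with no two terms consecutive in the sequence.

17711 + 610 + 233 + 5 + 1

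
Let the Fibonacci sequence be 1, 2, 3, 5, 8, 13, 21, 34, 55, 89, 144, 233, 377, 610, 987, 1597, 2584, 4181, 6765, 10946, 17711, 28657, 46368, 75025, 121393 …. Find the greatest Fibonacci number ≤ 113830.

75025 ≤ 113830 < 121393, so the largest Fibonacci number not exceeding 113830 is 75025.

75025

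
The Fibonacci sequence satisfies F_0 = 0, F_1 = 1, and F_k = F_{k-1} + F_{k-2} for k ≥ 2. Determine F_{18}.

Iterating the recurrence up to F_{14} = 377 and F_{13} = 233:
F_{15} = F_{14} + F_{13} = 377 + 233 = 610
F_{16} = F_{15} + F_{14} = 610 + 377 = 987
F_{17} = F_{16} + F_{15} = 987 + 610 = 1597
F_{18} = F_{17} + F_{16} = 1597 + 987 = 2584

2584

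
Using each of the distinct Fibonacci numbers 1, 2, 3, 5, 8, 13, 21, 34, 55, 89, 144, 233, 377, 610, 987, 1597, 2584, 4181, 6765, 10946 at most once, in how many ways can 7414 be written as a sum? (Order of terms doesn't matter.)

7414 = 6765+610+34+5 = 6765+610+34+3+2 = 6765+610+21+13+5 = … (51 more), for 54 in all.

54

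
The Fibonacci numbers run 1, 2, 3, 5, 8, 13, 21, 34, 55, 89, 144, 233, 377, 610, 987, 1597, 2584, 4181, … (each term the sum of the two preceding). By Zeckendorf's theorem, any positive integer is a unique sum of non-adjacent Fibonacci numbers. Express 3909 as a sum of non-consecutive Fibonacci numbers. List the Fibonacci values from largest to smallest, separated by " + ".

subtract 2584 from 3909: 1325 remains
subtract 987 from 1325: 338 remains
subtract 233 from 338: 105 remains
subtract 89 from 105: 16 remains
subtract 13 from 16: 3 remains
subtract 3 from 3: 0 remains
So 3909 = 2584 + 987 + 233 + 89 + 13 + 3, with no two terms consecutive in the sequence.

2584 + 987 + 233 + 89 + 13 + 3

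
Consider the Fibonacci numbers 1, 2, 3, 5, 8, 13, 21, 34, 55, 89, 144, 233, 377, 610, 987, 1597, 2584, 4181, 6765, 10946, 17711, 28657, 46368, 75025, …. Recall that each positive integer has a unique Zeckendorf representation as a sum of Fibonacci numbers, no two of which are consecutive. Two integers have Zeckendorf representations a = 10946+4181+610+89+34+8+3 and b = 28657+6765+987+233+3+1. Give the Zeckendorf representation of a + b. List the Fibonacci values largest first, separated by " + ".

The two numbers are 15871 and 36646, so their sum is 52517.
subtract 46368 from 52517: 6149 remains
subtract 4181 from 6149: 1968 remains
subtract 1597 from 1968: 371 remains
subtract 233 from 371: 138 remains
subtract 89 from 138: 49 remains
subtract 34 from 49: 15 remains
subtract 13 from 15: 2 remains
subtract 2 from 2: 0 remains

46368 + 4181 + 1597 + 233 + 89 + 34 + 13 + 2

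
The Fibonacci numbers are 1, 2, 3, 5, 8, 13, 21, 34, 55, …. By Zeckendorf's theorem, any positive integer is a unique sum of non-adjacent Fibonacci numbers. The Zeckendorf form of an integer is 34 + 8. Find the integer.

34 + 8 = 42.

42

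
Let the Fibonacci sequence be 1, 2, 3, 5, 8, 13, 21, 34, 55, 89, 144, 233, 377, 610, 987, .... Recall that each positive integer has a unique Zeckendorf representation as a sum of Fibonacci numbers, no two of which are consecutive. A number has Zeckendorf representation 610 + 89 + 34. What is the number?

733

610 + 89 + 34 = 733.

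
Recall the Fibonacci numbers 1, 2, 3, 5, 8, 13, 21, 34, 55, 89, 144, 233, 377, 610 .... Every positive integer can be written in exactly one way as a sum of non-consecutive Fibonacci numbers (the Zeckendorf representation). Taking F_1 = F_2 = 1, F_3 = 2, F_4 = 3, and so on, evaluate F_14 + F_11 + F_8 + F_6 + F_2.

496

F_14 + F_11 + F_8 + F_6 + F_2 = 377 + 89 + 21 + 8 + 1 = 496.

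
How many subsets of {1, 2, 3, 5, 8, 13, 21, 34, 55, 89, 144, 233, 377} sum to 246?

11

246 = 233+13 = 233+8+5 = 144+89+13 = 233+8+3+2 = … (7 more), for 11 in all.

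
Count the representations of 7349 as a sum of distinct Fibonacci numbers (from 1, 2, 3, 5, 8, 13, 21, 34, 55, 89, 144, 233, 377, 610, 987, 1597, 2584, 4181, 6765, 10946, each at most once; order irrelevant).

59

Starting from the Zeckendorf form and repeatedly splitting a term F_k into F_{k−1} + F_{k−2} (when neither is already used) reaches every representation.
7349 = 6765+377+144+55+8 = 6765+377+144+55+5+3 = 6765+377+144+34+21+8 = 6765+377+144+55+5+2+1 = 6765+377+144+34+21+5+3 = … (54 more), for 59 in all.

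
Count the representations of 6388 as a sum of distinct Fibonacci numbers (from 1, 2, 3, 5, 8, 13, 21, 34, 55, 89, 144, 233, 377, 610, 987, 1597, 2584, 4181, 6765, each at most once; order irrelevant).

19

Starting from the Zeckendorf form and repeatedly splitting a term F_k into F_{k−1} + F_{k−2} (when neither is already used) reaches every representation.
6388 = 4181+1597+610 = 4181+1597+377+233 = 4181+1597+377+144+89 = 4181+987+610+377+233 = 4181+1597+377+144+55+34 = … (14 more), for 19 in all.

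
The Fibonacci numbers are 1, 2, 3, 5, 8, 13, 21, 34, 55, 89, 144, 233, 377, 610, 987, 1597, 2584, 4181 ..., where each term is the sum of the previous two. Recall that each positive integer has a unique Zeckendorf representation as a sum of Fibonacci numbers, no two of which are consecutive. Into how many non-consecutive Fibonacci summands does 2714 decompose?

Repeatedly subtract the largest Fibonacci number that fits:
2714 − 2584 = 130
130 − 89 = 41
41 − 34 = 7
7 − 5 = 2
2 − 2 = 0
2714 = 2584 + 89 + 34 + 5 + 2, which has 5 terms.

5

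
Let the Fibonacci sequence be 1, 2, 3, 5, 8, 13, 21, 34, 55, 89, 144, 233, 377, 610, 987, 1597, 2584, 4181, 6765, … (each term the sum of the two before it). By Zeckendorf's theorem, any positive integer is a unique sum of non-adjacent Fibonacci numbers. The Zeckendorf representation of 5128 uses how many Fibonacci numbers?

6

5128 − 4181 = 947
947 − 610 = 337
337 − 233 = 104
104 − 89 = 15
15 − 13 = 2
2 − 2 = 0
5128 = 4181 + 610 + 233 + 89 + 13 + 2, which has 6 terms.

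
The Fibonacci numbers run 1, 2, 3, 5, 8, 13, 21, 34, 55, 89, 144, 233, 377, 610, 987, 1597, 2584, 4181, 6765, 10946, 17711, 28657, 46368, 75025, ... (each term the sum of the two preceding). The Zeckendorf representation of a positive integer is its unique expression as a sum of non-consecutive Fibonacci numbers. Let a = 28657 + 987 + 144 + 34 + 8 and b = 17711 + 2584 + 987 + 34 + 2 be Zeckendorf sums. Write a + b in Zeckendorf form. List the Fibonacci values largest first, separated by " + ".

46368 + 4181 + 377 + 144 + 55 + 21 + 2

The two numbers are 29830 and 21318, so their sum is 51148.
Greedy algorithm:
46368 ≤ 51148 < 75025, so take 46368; remainder 4780
4181 ≤ 4780 < 6765, so take 4181; remainder 599
377 ≤ 599 < 610, so take 377; remainder 222
144 ≤ 222 < 233, so take 144; remainder 78
55 ≤ 78 < 89, so take 55; remainder 23
21 ≤ 23 < 34, so take 21; remainder 2
2 ≤ 2 < 3, so take 2; remainder 0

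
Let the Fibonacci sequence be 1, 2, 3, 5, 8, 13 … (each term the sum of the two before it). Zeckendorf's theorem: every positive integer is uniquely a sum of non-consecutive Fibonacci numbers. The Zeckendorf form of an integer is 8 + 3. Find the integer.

8 + 3 = 11.

11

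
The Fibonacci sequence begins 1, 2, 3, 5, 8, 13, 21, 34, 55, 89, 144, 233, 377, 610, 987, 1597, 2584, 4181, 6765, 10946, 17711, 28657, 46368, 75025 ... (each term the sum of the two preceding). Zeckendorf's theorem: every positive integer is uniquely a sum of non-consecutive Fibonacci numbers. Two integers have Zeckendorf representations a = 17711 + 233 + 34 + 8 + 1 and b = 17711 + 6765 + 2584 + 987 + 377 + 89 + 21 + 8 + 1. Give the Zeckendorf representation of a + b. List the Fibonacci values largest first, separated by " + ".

46368 + 144 + 13 + 5

The two numbers are 17987 and 28543, so their sum is 46530.
46368 ≤ 46530 < 75025, so take 46368; remainder 162
144 ≤ 162 < 233, so take 144; remainder 18
13 ≤ 18 < 21, so take 13; remainder 5
5 ≤ 5 < 8, so take 5; remainder 0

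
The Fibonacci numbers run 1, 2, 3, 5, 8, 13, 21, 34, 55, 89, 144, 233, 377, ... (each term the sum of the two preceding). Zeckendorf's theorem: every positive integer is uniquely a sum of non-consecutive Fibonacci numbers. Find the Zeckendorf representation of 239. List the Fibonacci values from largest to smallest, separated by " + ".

233 + 5 + 1

Greedily peel off the largest Fibonacci term at each step:
subtract 233 from 239: 6 remains
subtract 5 from 6: 1 remains
subtract 1 from 1: 0 remains
So 239 = 233 + 5 + 1, with no two terms consecutive in the sequence.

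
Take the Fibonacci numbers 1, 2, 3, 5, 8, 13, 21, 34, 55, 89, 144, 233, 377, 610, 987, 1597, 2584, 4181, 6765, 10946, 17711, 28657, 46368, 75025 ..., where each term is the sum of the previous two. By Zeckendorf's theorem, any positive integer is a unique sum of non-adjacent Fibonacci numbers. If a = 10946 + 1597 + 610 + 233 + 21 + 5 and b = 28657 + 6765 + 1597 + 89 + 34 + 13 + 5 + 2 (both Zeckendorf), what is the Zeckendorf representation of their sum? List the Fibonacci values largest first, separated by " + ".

46368 + 4181 + 21 + 3 + 1

The two numbers are 13412 and 37162, so their sum is 50574.
Greedy algorithm:
largest Fibonacci ≤ 50574 is 46368; 50574 − 46368 = 4206
largest Fibonacci ≤ 4206 is 4181; 4206 − 4181 = 25
largest Fibonacci ≤ 25 is 21; 25 − 21 = 4
largest Fibonacci ≤ 4 is 3; 4 − 3 = 1
largest Fibonacci ≤ 1 is 1; 1 − 1 = 0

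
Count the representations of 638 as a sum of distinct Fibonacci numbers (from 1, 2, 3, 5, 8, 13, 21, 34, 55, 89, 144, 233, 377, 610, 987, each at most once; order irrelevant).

Each representation comes from the Zeckendorf form by replacing some F_k with F_{k−1} + F_{k−2} where possible.
638 = 610+21+5+2 = 610+13+8+5+2 = 377+233+21+5+2 = 377+233+13+8+5+2 = 377+144+89+21+5+2 = … (3 more), for 8 in all.

8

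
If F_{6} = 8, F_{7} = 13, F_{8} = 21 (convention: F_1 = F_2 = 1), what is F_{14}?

377

By the addition formula F_{m+n} = F_m F_{n+1} + F_{m−1} F_n with m=7, n=7: F_{14} = 13·21 + 8·13 = 273 + 104 = 377.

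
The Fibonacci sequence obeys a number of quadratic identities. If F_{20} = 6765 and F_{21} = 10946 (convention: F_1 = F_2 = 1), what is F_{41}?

165580141

By F_{2k+1} = F_k² + F_{k+1}²: F_{41} = 6765² + 10946² = 45765225 + 119814916 = 165580141.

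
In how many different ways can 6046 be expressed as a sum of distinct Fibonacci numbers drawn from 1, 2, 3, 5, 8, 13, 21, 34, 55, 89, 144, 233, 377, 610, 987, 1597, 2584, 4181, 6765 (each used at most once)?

Each representation comes from the Zeckendorf form by replacing some F_k with F_{k−1} + F_{k−2} where possible.
6046 = 4181+1597+233+34+1 = 4181+1597+233+21+13+1 = 4181+1597+144+89+34+1 = 4181+987+610+233+34+1 = … (43 more), for 47 in all.

47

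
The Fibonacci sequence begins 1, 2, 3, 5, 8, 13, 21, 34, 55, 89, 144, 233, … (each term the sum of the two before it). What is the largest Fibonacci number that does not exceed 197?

144

144 ≤ 197 < 233, so the largest Fibonacci number not exceeding 197 is 144.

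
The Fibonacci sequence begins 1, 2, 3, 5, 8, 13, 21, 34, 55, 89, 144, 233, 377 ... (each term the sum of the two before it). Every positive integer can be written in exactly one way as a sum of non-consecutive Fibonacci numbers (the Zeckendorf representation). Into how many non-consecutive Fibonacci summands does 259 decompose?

3

Greedily peel off the largest Fibonacci term at each step:
259: greatest Fibonacci not exceeding it is 233, leaving 26
26: greatest Fibonacci not exceeding it is 21, leaving 5
5: greatest Fibonacci not exceeding it is 5, leaving 0
259 = 233 + 21 + 5, which has 3 terms.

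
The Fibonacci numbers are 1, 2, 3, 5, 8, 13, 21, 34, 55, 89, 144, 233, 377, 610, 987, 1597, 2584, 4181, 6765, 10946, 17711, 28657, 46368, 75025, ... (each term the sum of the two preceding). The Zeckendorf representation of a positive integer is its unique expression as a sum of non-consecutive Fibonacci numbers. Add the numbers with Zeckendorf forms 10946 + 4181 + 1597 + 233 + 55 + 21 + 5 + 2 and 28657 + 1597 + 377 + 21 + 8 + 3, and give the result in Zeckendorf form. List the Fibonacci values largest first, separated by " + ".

46368 + 987 + 233 + 89 + 21 + 5

The two numbers are 17040 and 30663, so their sum is 47703.
Greedily peel off the largest Fibonacci term at each step:
subtract 46368 from 47703: 1335 remains
subtract 987 from 1335: 348 remains
subtract 233 from 348: 115 remains
subtract 89 from 115: 26 remains
subtract 21 from 26: 5 remains
subtract 5 from 5: 0 remains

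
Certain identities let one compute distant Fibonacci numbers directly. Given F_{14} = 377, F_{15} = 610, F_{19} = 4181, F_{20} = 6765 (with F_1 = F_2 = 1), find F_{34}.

By the addition formula F_{m+n} = F_m F_{n+1} + F_{m−1} F_n with m=15, n=19: F_{34} = 610·6765 + 377·4181 = 4126650 + 1576237 = 5702887.

5702887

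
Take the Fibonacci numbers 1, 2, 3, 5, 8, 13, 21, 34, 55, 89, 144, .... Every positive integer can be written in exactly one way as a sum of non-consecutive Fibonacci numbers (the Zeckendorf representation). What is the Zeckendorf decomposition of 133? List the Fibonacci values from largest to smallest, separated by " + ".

133: greatest Fibonacci not exceeding it is 89, leaving 44
44: greatest Fibonacci not exceeding it is 34, leaving 10
10: greatest Fibonacci not exceeding it is 8, leaving 2
2: greatest Fibonacci not exceeding it is 2, leaving 0
So 133 = 89 + 34 + 8 + 2, with no two terms consecutive in the sequence.

89 + 34 + 8 + 2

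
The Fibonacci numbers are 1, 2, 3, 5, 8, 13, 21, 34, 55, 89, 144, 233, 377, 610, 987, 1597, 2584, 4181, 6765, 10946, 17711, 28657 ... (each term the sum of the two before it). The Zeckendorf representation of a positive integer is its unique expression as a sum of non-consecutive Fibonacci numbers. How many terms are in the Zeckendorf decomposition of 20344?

subtract 17711 from 20344: 2633 remains
subtract 2584 from 2633: 49 remains
subtract 34 from 49: 15 remains
subtract 13 from 15: 2 remains
subtract 2 from 2: 0 remains
20344 = 17711 + 2584 + 34 + 13 + 2, which has 5 terms.

5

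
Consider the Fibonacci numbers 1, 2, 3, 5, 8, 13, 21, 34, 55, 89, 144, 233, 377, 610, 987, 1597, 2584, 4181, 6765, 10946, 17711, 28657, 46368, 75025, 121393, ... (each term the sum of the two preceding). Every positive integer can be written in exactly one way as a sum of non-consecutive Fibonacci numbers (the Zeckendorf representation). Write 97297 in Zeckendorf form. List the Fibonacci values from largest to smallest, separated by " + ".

take 75025 (≤ 97297); 97297 − 75025 = 22272
take 17711 (≤ 22272); 22272 − 17711 = 4561
take 4181 (≤ 4561); 4561 − 4181 = 380
take 377 (≤ 380); 380 − 377 = 3
take 3 (≤ 3); 3 − 3 = 0
So 97297 = 75025 + 17711 + 4181 + 377 + 3, with no two terms consecutive in the sequence.

75025 + 17711 + 4181 + 377 + 3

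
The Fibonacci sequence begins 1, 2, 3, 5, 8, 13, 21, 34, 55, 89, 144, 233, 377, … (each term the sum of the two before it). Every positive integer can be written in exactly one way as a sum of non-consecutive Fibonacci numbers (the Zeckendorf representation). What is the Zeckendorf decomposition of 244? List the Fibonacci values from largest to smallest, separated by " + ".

233 + 8 + 3

233 ≤ 244 < 377, so take 233; remainder 11
8 ≤ 11 < 13, so take 8; remainder 3
3 ≤ 3 < 5, so take 3; remainder 0
So 244 = 233 + 8 + 3, with no two terms consecutive in the sequence.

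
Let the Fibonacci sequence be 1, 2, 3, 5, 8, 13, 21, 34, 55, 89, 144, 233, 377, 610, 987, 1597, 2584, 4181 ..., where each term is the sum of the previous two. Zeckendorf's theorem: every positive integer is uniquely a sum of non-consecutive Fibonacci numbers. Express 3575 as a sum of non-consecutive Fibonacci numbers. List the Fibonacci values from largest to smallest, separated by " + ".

Repeatedly subtract the largest Fibonacci number that fits:
subtract 2584 from 3575: 991 remains
subtract 987 from 991: 4 remains
subtract 3 from 4: 1 remains
subtract 1 from 1: 0 remains
So 3575 = 2584 + 987 + 3 + 1, with no two terms consecutive in the sequence.

2584 + 987 + 3 + 1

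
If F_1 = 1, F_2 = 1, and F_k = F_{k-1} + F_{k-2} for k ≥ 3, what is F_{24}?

Iterating the recurrence up to F_{17} = 1597 and F_{16} = 987:
F_{18} = F_{17} + F_{16} = 1597 + 987 = 2584
F_{19} = F_{18} + F_{17} = 2584 + 1597 = 4181
F_{20} = F_{19} + F_{18} = 4181 + 2584 = 6765
F_{21} = F_{20} + F_{19} = 6765 + 4181 = 10946
F_{22} = F_{21} + F_{20} = 10946 + 6765 = 17711
F_{23} = F_{22} + F_{21} = 17711 + 10946 = 28657
F_{24} = F_{23} + F_{22} = 28657 + 17711 = 46368

46368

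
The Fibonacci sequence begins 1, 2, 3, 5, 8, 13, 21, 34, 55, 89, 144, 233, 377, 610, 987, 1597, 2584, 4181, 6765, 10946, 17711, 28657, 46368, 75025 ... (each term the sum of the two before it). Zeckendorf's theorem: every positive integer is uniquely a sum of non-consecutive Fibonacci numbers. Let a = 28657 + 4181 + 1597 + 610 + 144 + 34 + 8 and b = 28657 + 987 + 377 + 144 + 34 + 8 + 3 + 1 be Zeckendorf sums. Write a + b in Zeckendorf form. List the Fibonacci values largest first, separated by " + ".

The two numbers are 35231 and 30211, so their sum is 65442.
largest Fibonacci ≤ 65442 is 46368; 65442 − 46368 = 19074
largest Fibonacci ≤ 19074 is 17711; 19074 − 17711 = 1363
largest Fibonacci ≤ 1363 is 987; 1363 − 987 = 376
largest Fibonacci ≤ 376 is 233; 376 − 233 = 143
largest Fibonacci ≤ 143 is 89; 143 − 89 = 54
largest Fibonacci ≤ 54 is 34; 54 − 34 = 20
largest Fibonacci ≤ 20 is 13; 20 − 13 = 7
largest Fibonacci ≤ 7 is 5; 7 − 5 = 2
largest Fibonacci ≤ 2 is 2; 2 − 2 = 0

46368 + 17711 + 987 + 233 + 89 + 34 + 13 + 5 + 2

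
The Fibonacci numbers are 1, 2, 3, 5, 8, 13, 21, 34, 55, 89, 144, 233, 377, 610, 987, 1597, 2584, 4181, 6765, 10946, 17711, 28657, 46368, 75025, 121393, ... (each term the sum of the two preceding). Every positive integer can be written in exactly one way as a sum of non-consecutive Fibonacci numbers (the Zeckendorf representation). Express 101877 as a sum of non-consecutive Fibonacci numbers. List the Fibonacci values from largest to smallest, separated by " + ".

101877: greatest Fibonacci not exceeding it is 75025, leaving 26852
26852: greatest Fibonacci not exceeding it is 17711, leaving 9141
9141: greatest Fibonacci not exceeding it is 6765, leaving 2376
2376: greatest Fibonacci not exceeding it is 1597, leaving 779
779: greatest Fibonacci not exceeding it is 610, leaving 169
169: greatest Fibonacci not exceeding it is 144, leaving 25
25: greatest Fibonacci not exceeding it is 21, leaving 4
4: greatest Fibonacci not exceeding it is 3, leaving 1
1: greatest Fibonacci not exceeding it is 1, leaving 0
So 101877 = 75025 + 17711 + 6765 + 1597 + 610 + 144 + 21 + 3 + 1, with no two terms consecutive in the sequence.

75025 + 17711 + 6765 + 1597 + 610 + 144 + 21 + 3 + 1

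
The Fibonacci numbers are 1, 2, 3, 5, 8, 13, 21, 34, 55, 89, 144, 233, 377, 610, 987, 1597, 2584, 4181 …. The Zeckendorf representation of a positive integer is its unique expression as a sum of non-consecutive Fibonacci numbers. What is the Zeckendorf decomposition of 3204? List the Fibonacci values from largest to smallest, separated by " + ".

2584 + 610 + 8 + 2

3204 − 2584 = 620
620 − 610 = 10
10 − 8 = 2
2 − 2 = 0
So 3204 = 2584 + 610 + 8 + 2, with no two terms consecutive in the sequence.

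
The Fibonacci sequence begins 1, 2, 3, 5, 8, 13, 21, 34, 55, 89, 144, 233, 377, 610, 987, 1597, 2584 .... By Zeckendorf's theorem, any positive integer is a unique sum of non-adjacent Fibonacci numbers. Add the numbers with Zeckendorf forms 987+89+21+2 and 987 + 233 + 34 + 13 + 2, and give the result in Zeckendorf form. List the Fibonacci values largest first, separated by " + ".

The two numbers are 1099 and 1269, so their sum is 2368.
Greedy algorithm:
2368: greatest Fibonacci not exceeding it is 1597, leaving 771
771: greatest Fibonacci not exceeding it is 610, leaving 161
161: greatest Fibonacci not exceeding it is 144, leaving 17
17: greatest Fibonacci not exceeding it is 13, leaving 4
4: greatest Fibonacci not exceeding it is 3, leaving 1
1: greatest Fibonacci not exceeding it is 1, leaving 0

1597 + 610 + 144 + 13 + 3 + 1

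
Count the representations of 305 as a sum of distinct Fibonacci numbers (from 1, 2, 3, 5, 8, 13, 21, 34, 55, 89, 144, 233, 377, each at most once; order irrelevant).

8

305 = 233+55+13+3+1 = 233+55+8+5+3+1 = 233+34+21+13+3+1 = 144+89+55+13+3+1 = … (4 more), for 8 in all.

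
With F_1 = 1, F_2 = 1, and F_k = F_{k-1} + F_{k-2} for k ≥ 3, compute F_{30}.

Iterating the recurrence up to F_{23} = 28657 and F_{22} = 17711:
F_{24} = F_{23} + F_{22} = 28657 + 17711 = 46368
F_{25} = F_{24} + F_{23} = 46368 + 28657 = 75025
F_{26} = F_{25} + F_{24} = 75025 + 46368 = 121393
F_{27} = F_{26} + F_{25} = 121393 + 75025 = 196418
F_{28} = F_{27} + F_{26} = 196418 + 121393 = 317811
F_{29} = F_{28} + F_{27} = 317811 + 196418 = 514229
F_{30} = F_{29} + F_{28} = 514229 + 317811 = 832040

832040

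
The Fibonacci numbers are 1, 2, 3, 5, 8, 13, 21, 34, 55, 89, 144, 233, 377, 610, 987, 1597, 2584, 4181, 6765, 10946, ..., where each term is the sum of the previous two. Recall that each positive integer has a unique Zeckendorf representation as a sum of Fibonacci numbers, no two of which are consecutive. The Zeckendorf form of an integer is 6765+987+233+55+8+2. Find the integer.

6765+987+233+55+8+2 = 8050.

8050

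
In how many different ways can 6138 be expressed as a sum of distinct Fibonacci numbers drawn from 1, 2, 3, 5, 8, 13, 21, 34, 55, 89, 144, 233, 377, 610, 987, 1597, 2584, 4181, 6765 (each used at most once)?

Each representation comes from the Zeckendorf form by replacing some F_k with F_{k−1} + F_{k−2} where possible.
6138 = 4181+1597+233+89+34+3+1 = 4181+1597+233+89+21+13+3+1 = 4181+987+610+233+89+34+3+1 = 4181+1597+233+89+21+8+5+3+1 = 4181+1597+233+55+34+21+13+3+1 = … (20 more), for 25 in all.

25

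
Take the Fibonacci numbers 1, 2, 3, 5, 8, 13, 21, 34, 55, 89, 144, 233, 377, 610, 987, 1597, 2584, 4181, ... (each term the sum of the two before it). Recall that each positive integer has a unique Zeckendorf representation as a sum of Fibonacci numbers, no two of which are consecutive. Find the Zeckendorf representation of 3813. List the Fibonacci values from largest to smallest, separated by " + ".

2584 + 987 + 233 + 8 + 1

Greedy algorithm:
3813 − 2584 = 1229
1229 − 987 = 242
242 − 233 = 9
9 − 8 = 1
1 − 1 = 0
So 3813 = 2584 + 987 + 233 + 8 + 1, with no two terms consecutive in the sequence.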